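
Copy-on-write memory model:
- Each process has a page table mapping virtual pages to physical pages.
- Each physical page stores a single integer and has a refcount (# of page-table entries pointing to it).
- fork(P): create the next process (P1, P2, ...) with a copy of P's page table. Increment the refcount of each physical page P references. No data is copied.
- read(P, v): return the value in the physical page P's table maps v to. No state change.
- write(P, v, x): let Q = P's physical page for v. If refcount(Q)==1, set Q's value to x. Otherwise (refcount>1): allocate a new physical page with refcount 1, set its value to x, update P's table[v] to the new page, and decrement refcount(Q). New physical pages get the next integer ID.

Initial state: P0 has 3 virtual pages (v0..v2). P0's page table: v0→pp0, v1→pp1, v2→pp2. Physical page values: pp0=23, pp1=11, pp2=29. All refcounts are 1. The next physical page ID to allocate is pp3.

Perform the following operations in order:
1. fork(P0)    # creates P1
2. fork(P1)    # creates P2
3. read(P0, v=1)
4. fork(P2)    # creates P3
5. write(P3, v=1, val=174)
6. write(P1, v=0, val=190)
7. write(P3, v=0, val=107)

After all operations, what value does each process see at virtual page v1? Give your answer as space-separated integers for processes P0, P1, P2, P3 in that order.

Op 1: fork(P0) -> P1. 3 ppages; refcounts: pp0:2 pp1:2 pp2:2
Op 2: fork(P1) -> P2. 3 ppages; refcounts: pp0:3 pp1:3 pp2:3
Op 3: read(P0, v1) -> 11. No state change.
Op 4: fork(P2) -> P3. 3 ppages; refcounts: pp0:4 pp1:4 pp2:4
Op 5: write(P3, v1, 174). refcount(pp1)=4>1 -> COPY to pp3. 4 ppages; refcounts: pp0:4 pp1:3 pp2:4 pp3:1
Op 6: write(P1, v0, 190). refcount(pp0)=4>1 -> COPY to pp4. 5 ppages; refcounts: pp0:3 pp1:3 pp2:4 pp3:1 pp4:1
Op 7: write(P3, v0, 107). refcount(pp0)=3>1 -> COPY to pp5. 6 ppages; refcounts: pp0:2 pp1:3 pp2:4 pp3:1 pp4:1 pp5:1
P0: v1 -> pp1 = 11
P1: v1 -> pp1 = 11
P2: v1 -> pp1 = 11
P3: v1 -> pp3 = 174

Answer: 11 11 11 174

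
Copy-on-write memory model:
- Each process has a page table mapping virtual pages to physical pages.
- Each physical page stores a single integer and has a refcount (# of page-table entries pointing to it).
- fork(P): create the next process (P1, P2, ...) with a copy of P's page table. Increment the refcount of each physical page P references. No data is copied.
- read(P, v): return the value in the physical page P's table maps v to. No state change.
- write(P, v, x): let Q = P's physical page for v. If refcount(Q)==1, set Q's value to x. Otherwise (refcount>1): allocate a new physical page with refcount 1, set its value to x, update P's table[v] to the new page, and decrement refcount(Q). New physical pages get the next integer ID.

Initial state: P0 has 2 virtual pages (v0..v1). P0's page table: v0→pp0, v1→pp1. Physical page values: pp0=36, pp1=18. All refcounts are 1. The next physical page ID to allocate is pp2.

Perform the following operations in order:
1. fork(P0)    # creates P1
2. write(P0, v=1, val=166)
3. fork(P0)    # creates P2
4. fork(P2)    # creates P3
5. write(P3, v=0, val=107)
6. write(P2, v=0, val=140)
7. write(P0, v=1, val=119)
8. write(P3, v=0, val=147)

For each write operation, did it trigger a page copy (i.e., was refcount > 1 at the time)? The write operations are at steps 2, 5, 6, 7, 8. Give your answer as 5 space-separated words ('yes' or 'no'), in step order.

Op 1: fork(P0) -> P1. 2 ppages; refcounts: pp0:2 pp1:2
Op 2: write(P0, v1, 166). refcount(pp1)=2>1 -> COPY to pp2. 3 ppages; refcounts: pp0:2 pp1:1 pp2:1
Op 3: fork(P0) -> P2. 3 ppages; refcounts: pp0:3 pp1:1 pp2:2
Op 4: fork(P2) -> P3. 3 ppages; refcounts: pp0:4 pp1:1 pp2:3
Op 5: write(P3, v0, 107). refcount(pp0)=4>1 -> COPY to pp3. 4 ppages; refcounts: pp0:3 pp1:1 pp2:3 pp3:1
Op 6: write(P2, v0, 140). refcount(pp0)=3>1 -> COPY to pp4. 5 ppages; refcounts: pp0:2 pp1:1 pp2:3 pp3:1 pp4:1
Op 7: write(P0, v1, 119). refcount(pp2)=3>1 -> COPY to pp5. 6 ppages; refcounts: pp0:2 pp1:1 pp2:2 pp3:1 pp4:1 pp5:1
Op 8: write(P3, v0, 147). refcount(pp3)=1 -> write in place. 6 ppages; refcounts: pp0:2 pp1:1 pp2:2 pp3:1 pp4:1 pp5:1

yes yes yes yes no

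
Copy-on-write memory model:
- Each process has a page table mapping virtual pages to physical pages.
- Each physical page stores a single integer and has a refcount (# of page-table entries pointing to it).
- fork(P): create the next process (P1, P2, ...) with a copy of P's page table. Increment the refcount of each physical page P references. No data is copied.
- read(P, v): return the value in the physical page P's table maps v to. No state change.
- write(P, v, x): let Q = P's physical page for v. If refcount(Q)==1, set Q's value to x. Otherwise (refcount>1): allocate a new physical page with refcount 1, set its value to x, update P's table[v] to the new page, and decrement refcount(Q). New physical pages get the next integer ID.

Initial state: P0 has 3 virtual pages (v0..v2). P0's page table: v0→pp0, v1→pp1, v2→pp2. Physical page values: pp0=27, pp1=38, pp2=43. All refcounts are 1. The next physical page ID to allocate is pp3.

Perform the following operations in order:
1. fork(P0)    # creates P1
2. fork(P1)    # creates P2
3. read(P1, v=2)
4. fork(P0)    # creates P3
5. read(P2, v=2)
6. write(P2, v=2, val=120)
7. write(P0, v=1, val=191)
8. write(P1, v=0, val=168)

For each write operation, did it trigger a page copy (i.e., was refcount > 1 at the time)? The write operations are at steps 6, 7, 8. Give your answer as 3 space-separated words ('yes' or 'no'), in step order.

Op 1: fork(P0) -> P1. 3 ppages; refcounts: pp0:2 pp1:2 pp2:2
Op 2: fork(P1) -> P2. 3 ppages; refcounts: pp0:3 pp1:3 pp2:3
Op 3: read(P1, v2) -> 43. No state change.
Op 4: fork(P0) -> P3. 3 ppages; refcounts: pp0:4 pp1:4 pp2:4
Op 5: read(P2, v2) -> 43. No state change.
Op 6: write(P2, v2, 120). refcount(pp2)=4>1 -> COPY to pp3. 4 ppages; refcounts: pp0:4 pp1:4 pp2:3 pp3:1
Op 7: write(P0, v1, 191). refcount(pp1)=4>1 -> COPY to pp4. 5 ppages; refcounts: pp0:4 pp1:3 pp2:3 pp3:1 pp4:1
Op 8: write(P1, v0, 168). refcount(pp0)=4>1 -> COPY to pp5. 6 ppages; refcounts: pp0:3 pp1:3 pp2:3 pp3:1 pp4:1 pp5:1

yes yes yes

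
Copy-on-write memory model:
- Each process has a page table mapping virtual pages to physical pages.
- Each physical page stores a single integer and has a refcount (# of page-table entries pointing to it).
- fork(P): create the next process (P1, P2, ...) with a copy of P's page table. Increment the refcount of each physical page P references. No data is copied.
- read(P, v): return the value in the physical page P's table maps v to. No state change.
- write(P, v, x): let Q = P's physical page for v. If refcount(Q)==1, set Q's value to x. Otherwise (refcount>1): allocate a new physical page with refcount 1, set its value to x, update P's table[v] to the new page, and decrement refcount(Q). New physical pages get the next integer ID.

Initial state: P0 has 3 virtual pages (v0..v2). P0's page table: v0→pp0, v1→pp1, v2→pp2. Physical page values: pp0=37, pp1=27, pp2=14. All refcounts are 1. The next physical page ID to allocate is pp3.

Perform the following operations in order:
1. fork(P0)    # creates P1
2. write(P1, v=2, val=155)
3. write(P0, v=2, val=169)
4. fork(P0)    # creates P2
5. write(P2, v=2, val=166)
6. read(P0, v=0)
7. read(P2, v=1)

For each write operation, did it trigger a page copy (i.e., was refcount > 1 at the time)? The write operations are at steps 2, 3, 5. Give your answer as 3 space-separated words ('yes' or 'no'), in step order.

Op 1: fork(P0) -> P1. 3 ppages; refcounts: pp0:2 pp1:2 pp2:2
Op 2: write(P1, v2, 155). refcount(pp2)=2>1 -> COPY to pp3. 4 ppages; refcounts: pp0:2 pp1:2 pp2:1 pp3:1
Op 3: write(P0, v2, 169). refcount(pp2)=1 -> write in place. 4 ppages; refcounts: pp0:2 pp1:2 pp2:1 pp3:1
Op 4: fork(P0) -> P2. 4 ppages; refcounts: pp0:3 pp1:3 pp2:2 pp3:1
Op 5: write(P2, v2, 166). refcount(pp2)=2>1 -> COPY to pp4. 5 ppages; refcounts: pp0:3 pp1:3 pp2:1 pp3:1 pp4:1
Op 6: read(P0, v0) -> 37. No state change.
Op 7: read(P2, v1) -> 27. No state change.

yes no yes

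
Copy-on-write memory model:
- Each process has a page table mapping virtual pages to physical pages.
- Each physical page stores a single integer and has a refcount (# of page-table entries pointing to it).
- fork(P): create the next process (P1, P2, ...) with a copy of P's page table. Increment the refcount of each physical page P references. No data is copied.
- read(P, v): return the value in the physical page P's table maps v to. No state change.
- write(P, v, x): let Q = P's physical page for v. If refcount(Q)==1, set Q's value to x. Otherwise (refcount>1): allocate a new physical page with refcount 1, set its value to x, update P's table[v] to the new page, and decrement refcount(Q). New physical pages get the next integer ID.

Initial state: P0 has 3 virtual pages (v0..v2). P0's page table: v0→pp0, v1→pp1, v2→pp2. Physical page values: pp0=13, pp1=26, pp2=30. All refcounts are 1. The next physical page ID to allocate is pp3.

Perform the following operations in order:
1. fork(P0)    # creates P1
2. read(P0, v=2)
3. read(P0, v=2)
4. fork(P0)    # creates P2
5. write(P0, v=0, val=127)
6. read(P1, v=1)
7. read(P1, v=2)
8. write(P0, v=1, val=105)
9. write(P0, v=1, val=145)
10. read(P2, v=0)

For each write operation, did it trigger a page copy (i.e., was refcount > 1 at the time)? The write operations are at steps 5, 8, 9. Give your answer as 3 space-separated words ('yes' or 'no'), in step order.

Op 1: fork(P0) -> P1. 3 ppages; refcounts: pp0:2 pp1:2 pp2:2
Op 2: read(P0, v2) -> 30. No state change.
Op 3: read(P0, v2) -> 30. No state change.
Op 4: fork(P0) -> P2. 3 ppages; refcounts: pp0:3 pp1:3 pp2:3
Op 5: write(P0, v0, 127). refcount(pp0)=3>1 -> COPY to pp3. 4 ppages; refcounts: pp0:2 pp1:3 pp2:3 pp3:1
Op 6: read(P1, v1) -> 26. No state change.
Op 7: read(P1, v2) -> 30. No state change.
Op 8: write(P0, v1, 105). refcount(pp1)=3>1 -> COPY to pp4. 5 ppages; refcounts: pp0:2 pp1:2 pp2:3 pp3:1 pp4:1
Op 9: write(P0, v1, 145). refcount(pp4)=1 -> write in place. 5 ppages; refcounts: pp0:2 pp1:2 pp2:3 pp3:1 pp4:1
Op 10: read(P2, v0) -> 13. No state change.

yes yes no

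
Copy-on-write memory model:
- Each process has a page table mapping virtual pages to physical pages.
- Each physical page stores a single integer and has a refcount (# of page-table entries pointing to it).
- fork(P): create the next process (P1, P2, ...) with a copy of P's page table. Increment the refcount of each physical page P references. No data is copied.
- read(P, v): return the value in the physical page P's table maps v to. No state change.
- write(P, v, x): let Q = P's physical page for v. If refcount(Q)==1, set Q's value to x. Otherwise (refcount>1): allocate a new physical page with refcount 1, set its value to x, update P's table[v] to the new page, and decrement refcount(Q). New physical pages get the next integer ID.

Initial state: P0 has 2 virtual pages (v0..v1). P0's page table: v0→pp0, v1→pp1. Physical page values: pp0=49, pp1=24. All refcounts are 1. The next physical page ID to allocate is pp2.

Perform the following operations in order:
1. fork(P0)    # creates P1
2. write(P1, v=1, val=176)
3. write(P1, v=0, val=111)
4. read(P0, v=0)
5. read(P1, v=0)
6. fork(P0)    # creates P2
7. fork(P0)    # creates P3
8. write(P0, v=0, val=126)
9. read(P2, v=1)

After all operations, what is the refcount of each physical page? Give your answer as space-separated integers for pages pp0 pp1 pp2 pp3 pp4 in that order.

Answer: 2 3 1 1 1

Derivation:
Op 1: fork(P0) -> P1. 2 ppages; refcounts: pp0:2 pp1:2
Op 2: write(P1, v1, 176). refcount(pp1)=2>1 -> COPY to pp2. 3 ppages; refcounts: pp0:2 pp1:1 pp2:1
Op 3: write(P1, v0, 111). refcount(pp0)=2>1 -> COPY to pp3. 4 ppages; refcounts: pp0:1 pp1:1 pp2:1 pp3:1
Op 4: read(P0, v0) -> 49. No state change.
Op 5: read(P1, v0) -> 111. No state change.
Op 6: fork(P0) -> P2. 4 ppages; refcounts: pp0:2 pp1:2 pp2:1 pp3:1
Op 7: fork(P0) -> P3. 4 ppages; refcounts: pp0:3 pp1:3 pp2:1 pp3:1
Op 8: write(P0, v0, 126). refcount(pp0)=3>1 -> COPY to pp4. 5 ppages; refcounts: pp0:2 pp1:3 pp2:1 pp3:1 pp4:1
Op 9: read(P2, v1) -> 24. No state change.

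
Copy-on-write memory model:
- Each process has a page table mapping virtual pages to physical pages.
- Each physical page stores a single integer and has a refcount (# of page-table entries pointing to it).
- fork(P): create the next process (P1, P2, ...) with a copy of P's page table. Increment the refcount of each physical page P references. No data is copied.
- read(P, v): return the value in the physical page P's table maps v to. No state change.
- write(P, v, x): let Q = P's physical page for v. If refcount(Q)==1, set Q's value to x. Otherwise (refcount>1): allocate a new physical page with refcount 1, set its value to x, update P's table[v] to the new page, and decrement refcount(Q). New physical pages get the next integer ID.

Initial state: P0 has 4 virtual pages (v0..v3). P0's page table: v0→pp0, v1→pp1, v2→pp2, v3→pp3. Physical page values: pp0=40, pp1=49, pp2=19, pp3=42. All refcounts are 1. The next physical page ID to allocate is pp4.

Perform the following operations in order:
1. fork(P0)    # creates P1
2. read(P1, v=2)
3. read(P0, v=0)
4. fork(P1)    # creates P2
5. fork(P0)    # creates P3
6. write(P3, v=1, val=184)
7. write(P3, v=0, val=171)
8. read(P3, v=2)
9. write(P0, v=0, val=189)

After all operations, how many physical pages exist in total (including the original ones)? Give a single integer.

Op 1: fork(P0) -> P1. 4 ppages; refcounts: pp0:2 pp1:2 pp2:2 pp3:2
Op 2: read(P1, v2) -> 19. No state change.
Op 3: read(P0, v0) -> 40. No state change.
Op 4: fork(P1) -> P2. 4 ppages; refcounts: pp0:3 pp1:3 pp2:3 pp3:3
Op 5: fork(P0) -> P3. 4 ppages; refcounts: pp0:4 pp1:4 pp2:4 pp3:4
Op 6: write(P3, v1, 184). refcount(pp1)=4>1 -> COPY to pp4. 5 ppages; refcounts: pp0:4 pp1:3 pp2:4 pp3:4 pp4:1
Op 7: write(P3, v0, 171). refcount(pp0)=4>1 -> COPY to pp5. 6 ppages; refcounts: pp0:3 pp1:3 pp2:4 pp3:4 pp4:1 pp5:1
Op 8: read(P3, v2) -> 19. No state change.
Op 9: write(P0, v0, 189). refcount(pp0)=3>1 -> COPY to pp6. 7 ppages; refcounts: pp0:2 pp1:3 pp2:4 pp3:4 pp4:1 pp5:1 pp6:1

Answer: 7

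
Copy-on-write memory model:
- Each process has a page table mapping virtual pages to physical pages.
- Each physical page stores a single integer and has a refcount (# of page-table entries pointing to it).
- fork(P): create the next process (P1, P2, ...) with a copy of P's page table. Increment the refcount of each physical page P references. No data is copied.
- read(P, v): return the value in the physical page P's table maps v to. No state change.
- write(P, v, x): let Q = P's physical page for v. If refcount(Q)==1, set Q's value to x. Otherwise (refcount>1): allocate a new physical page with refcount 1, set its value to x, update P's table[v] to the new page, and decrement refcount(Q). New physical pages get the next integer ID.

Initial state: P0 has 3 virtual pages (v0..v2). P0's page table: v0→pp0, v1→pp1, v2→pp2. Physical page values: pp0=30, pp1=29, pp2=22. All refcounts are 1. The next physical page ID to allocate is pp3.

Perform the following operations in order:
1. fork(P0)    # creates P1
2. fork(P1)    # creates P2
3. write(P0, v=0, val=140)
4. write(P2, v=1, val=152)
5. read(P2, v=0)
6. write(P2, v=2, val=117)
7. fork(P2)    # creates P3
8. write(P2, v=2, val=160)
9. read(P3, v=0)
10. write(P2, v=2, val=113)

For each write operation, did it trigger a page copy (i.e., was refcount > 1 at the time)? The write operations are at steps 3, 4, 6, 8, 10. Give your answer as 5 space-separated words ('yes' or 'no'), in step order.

Op 1: fork(P0) -> P1. 3 ppages; refcounts: pp0:2 pp1:2 pp2:2
Op 2: fork(P1) -> P2. 3 ppages; refcounts: pp0:3 pp1:3 pp2:3
Op 3: write(P0, v0, 140). refcount(pp0)=3>1 -> COPY to pp3. 4 ppages; refcounts: pp0:2 pp1:3 pp2:3 pp3:1
Op 4: write(P2, v1, 152). refcount(pp1)=3>1 -> COPY to pp4. 5 ppages; refcounts: pp0:2 pp1:2 pp2:3 pp3:1 pp4:1
Op 5: read(P2, v0) -> 30. No state change.
Op 6: write(P2, v2, 117). refcount(pp2)=3>1 -> COPY to pp5. 6 ppages; refcounts: pp0:2 pp1:2 pp2:2 pp3:1 pp4:1 pp5:1
Op 7: fork(P2) -> P3. 6 ppages; refcounts: pp0:3 pp1:2 pp2:2 pp3:1 pp4:2 pp5:2
Op 8: write(P2, v2, 160). refcount(pp5)=2>1 -> COPY to pp6. 7 ppages; refcounts: pp0:3 pp1:2 pp2:2 pp3:1 pp4:2 pp5:1 pp6:1
Op 9: read(P3, v0) -> 30. No state change.
Op 10: write(P2, v2, 113). refcount(pp6)=1 -> write in place. 7 ppages; refcounts: pp0:3 pp1:2 pp2:2 pp3:1 pp4:2 pp5:1 pp6:1

yes yes yes yes no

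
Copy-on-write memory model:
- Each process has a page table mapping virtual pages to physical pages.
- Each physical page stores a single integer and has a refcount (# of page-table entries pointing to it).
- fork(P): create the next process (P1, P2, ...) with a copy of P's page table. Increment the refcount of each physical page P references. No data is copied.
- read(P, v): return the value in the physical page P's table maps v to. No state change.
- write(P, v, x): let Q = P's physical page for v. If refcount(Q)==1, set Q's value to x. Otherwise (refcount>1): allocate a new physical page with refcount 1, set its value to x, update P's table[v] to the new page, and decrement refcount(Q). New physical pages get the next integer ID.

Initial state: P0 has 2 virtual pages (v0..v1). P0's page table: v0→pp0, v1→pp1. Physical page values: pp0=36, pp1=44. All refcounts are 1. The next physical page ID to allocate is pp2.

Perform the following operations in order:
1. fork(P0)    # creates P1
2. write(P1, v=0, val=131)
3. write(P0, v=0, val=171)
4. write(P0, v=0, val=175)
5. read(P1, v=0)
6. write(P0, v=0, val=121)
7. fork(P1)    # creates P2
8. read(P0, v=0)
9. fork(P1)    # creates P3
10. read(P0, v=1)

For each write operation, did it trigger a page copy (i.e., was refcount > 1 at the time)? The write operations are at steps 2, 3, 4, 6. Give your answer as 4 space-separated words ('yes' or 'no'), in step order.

Op 1: fork(P0) -> P1. 2 ppages; refcounts: pp0:2 pp1:2
Op 2: write(P1, v0, 131). refcount(pp0)=2>1 -> COPY to pp2. 3 ppages; refcounts: pp0:1 pp1:2 pp2:1
Op 3: write(P0, v0, 171). refcount(pp0)=1 -> write in place. 3 ppages; refcounts: pp0:1 pp1:2 pp2:1
Op 4: write(P0, v0, 175). refcount(pp0)=1 -> write in place. 3 ppages; refcounts: pp0:1 pp1:2 pp2:1
Op 5: read(P1, v0) -> 131. No state change.
Op 6: write(P0, v0, 121). refcount(pp0)=1 -> write in place. 3 ppages; refcounts: pp0:1 pp1:2 pp2:1
Op 7: fork(P1) -> P2. 3 ppages; refcounts: pp0:1 pp1:3 pp2:2
Op 8: read(P0, v0) -> 121. No state change.
Op 9: fork(P1) -> P3. 3 ppages; refcounts: pp0:1 pp1:4 pp2:3
Op 10: read(P0, v1) -> 44. No state change.

yes no no no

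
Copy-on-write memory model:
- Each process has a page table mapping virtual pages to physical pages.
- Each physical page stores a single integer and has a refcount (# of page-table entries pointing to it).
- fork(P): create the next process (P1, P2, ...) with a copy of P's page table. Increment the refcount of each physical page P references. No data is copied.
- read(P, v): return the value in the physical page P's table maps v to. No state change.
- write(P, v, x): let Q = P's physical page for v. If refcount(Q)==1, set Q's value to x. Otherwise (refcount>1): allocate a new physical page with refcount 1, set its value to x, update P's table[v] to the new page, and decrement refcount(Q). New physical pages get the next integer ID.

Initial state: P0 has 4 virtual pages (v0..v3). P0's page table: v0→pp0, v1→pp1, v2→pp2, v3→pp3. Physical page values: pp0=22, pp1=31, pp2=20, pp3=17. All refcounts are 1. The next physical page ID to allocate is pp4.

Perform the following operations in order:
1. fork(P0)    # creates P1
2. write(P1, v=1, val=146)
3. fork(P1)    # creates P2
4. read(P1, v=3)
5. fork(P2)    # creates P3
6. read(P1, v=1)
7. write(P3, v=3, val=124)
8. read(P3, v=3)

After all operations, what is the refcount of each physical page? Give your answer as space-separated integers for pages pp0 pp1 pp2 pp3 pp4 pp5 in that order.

Answer: 4 1 4 3 3 1

Derivation:
Op 1: fork(P0) -> P1. 4 ppages; refcounts: pp0:2 pp1:2 pp2:2 pp3:2
Op 2: write(P1, v1, 146). refcount(pp1)=2>1 -> COPY to pp4. 5 ppages; refcounts: pp0:2 pp1:1 pp2:2 pp3:2 pp4:1
Op 3: fork(P1) -> P2. 5 ppages; refcounts: pp0:3 pp1:1 pp2:3 pp3:3 pp4:2
Op 4: read(P1, v3) -> 17. No state change.
Op 5: fork(P2) -> P3. 5 ppages; refcounts: pp0:4 pp1:1 pp2:4 pp3:4 pp4:3
Op 6: read(P1, v1) -> 146. No state change.
Op 7: write(P3, v3, 124). refcount(pp3)=4>1 -> COPY to pp5. 6 ppages; refcounts: pp0:4 pp1:1 pp2:4 pp3:3 pp4:3 pp5:1
Op 8: read(P3, v3) -> 124. No state change.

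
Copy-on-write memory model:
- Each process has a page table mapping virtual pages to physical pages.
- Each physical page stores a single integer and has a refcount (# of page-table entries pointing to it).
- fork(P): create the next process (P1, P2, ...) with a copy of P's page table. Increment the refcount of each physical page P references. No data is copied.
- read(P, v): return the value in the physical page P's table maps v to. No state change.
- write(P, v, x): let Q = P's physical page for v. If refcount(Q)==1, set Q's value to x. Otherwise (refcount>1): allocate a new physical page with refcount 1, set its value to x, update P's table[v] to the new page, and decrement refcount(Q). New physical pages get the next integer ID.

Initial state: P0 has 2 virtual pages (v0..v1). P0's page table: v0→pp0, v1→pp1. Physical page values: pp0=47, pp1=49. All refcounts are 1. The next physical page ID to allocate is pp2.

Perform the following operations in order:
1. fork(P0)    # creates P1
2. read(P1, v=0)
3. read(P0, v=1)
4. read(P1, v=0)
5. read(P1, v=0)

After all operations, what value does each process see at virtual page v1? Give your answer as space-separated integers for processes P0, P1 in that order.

Op 1: fork(P0) -> P1. 2 ppages; refcounts: pp0:2 pp1:2
Op 2: read(P1, v0) -> 47. No state change.
Op 3: read(P0, v1) -> 49. No state change.
Op 4: read(P1, v0) -> 47. No state change.
Op 5: read(P1, v0) -> 47. No state change.
P0: v1 -> pp1 = 49
P1: v1 -> pp1 = 49

Answer: 49 49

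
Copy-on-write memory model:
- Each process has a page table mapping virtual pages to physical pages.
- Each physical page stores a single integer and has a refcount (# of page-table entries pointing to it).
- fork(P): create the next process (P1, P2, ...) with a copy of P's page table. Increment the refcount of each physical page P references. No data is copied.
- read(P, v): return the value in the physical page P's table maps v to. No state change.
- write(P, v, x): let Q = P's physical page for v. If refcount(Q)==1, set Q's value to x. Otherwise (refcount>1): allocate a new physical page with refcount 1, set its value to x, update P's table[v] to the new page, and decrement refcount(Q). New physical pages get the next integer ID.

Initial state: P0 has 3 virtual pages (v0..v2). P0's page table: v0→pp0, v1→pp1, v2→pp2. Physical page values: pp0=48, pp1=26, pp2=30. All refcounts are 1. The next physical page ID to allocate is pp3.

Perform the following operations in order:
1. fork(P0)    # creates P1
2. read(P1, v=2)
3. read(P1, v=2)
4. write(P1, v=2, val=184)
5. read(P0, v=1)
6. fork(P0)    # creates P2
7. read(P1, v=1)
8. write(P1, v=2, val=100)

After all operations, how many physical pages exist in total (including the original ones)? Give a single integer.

Answer: 4

Derivation:
Op 1: fork(P0) -> P1. 3 ppages; refcounts: pp0:2 pp1:2 pp2:2
Op 2: read(P1, v2) -> 30. No state change.
Op 3: read(P1, v2) -> 30. No state change.
Op 4: write(P1, v2, 184). refcount(pp2)=2>1 -> COPY to pp3. 4 ppages; refcounts: pp0:2 pp1:2 pp2:1 pp3:1
Op 5: read(P0, v1) -> 26. No state change.
Op 6: fork(P0) -> P2. 4 ppages; refcounts: pp0:3 pp1:3 pp2:2 pp3:1
Op 7: read(P1, v1) -> 26. No state change.
Op 8: write(P1, v2, 100). refcount(pp3)=1 -> write in place. 4 ppages; refcounts: pp0:3 pp1:3 pp2:2 pp3:1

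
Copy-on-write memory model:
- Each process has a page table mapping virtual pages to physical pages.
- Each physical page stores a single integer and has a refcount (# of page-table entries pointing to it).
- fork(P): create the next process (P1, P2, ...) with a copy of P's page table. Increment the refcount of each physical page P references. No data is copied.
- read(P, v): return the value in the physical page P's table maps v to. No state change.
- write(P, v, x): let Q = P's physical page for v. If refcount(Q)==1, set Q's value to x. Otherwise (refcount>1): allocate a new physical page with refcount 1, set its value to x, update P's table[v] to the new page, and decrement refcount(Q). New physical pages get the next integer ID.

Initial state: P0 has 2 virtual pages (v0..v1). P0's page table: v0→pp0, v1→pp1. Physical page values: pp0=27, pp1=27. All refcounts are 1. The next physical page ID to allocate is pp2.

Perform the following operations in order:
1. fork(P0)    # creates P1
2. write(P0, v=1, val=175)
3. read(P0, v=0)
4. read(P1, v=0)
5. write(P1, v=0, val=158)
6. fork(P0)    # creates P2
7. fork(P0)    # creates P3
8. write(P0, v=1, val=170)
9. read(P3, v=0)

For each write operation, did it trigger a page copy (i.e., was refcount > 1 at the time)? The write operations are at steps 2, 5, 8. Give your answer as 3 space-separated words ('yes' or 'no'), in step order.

Op 1: fork(P0) -> P1. 2 ppages; refcounts: pp0:2 pp1:2
Op 2: write(P0, v1, 175). refcount(pp1)=2>1 -> COPY to pp2. 3 ppages; refcounts: pp0:2 pp1:1 pp2:1
Op 3: read(P0, v0) -> 27. No state change.
Op 4: read(P1, v0) -> 27. No state change.
Op 5: write(P1, v0, 158). refcount(pp0)=2>1 -> COPY to pp3. 4 ppages; refcounts: pp0:1 pp1:1 pp2:1 pp3:1
Op 6: fork(P0) -> P2. 4 ppages; refcounts: pp0:2 pp1:1 pp2:2 pp3:1
Op 7: fork(P0) -> P3. 4 ppages; refcounts: pp0:3 pp1:1 pp2:3 pp3:1
Op 8: write(P0, v1, 170). refcount(pp2)=3>1 -> COPY to pp4. 5 ppages; refcounts: pp0:3 pp1:1 pp2:2 pp3:1 pp4:1
Op 9: read(P3, v0) -> 27. No state change.

yes yes yes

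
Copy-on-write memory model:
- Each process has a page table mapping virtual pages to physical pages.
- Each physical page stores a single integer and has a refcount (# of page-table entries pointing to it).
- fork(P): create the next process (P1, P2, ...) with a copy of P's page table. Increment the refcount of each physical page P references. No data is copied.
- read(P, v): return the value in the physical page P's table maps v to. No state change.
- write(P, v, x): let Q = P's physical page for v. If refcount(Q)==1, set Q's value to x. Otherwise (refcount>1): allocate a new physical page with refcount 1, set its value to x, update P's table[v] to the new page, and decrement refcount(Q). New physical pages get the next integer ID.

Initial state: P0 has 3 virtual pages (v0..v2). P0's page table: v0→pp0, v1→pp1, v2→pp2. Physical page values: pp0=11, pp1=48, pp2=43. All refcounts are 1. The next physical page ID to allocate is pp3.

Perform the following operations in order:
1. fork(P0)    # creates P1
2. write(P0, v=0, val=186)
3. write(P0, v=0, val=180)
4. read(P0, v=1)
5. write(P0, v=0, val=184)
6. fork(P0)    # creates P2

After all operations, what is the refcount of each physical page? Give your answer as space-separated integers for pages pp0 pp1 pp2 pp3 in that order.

Op 1: fork(P0) -> P1. 3 ppages; refcounts: pp0:2 pp1:2 pp2:2
Op 2: write(P0, v0, 186). refcount(pp0)=2>1 -> COPY to pp3. 4 ppages; refcounts: pp0:1 pp1:2 pp2:2 pp3:1
Op 3: write(P0, v0, 180). refcount(pp3)=1 -> write in place. 4 ppages; refcounts: pp0:1 pp1:2 pp2:2 pp3:1
Op 4: read(P0, v1) -> 48. No state change.
Op 5: write(P0, v0, 184). refcount(pp3)=1 -> write in place. 4 ppages; refcounts: pp0:1 pp1:2 pp2:2 pp3:1
Op 6: fork(P0) -> P2. 4 ppages; refcounts: pp0:1 pp1:3 pp2:3 pp3:2

Answer: 1 3 3 2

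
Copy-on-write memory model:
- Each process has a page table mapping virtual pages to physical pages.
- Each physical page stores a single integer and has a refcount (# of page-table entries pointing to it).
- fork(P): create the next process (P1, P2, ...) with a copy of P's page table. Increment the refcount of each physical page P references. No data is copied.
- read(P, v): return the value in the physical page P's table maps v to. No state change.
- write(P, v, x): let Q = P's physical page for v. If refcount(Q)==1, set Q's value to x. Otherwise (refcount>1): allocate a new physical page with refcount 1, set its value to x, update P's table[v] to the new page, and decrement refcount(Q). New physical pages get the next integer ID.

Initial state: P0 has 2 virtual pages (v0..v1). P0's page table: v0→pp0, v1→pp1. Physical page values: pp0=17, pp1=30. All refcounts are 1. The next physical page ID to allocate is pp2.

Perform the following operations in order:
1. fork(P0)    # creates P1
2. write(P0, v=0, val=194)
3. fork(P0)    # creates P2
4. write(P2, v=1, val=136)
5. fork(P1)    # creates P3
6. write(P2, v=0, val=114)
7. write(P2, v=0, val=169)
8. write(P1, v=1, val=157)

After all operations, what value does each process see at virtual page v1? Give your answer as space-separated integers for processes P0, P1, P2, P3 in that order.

Answer: 30 157 136 30

Derivation:
Op 1: fork(P0) -> P1. 2 ppages; refcounts: pp0:2 pp1:2
Op 2: write(P0, v0, 194). refcount(pp0)=2>1 -> COPY to pp2. 3 ppages; refcounts: pp0:1 pp1:2 pp2:1
Op 3: fork(P0) -> P2. 3 ppages; refcounts: pp0:1 pp1:3 pp2:2
Op 4: write(P2, v1, 136). refcount(pp1)=3>1 -> COPY to pp3. 4 ppages; refcounts: pp0:1 pp1:2 pp2:2 pp3:1
Op 5: fork(P1) -> P3. 4 ppages; refcounts: pp0:2 pp1:3 pp2:2 pp3:1
Op 6: write(P2, v0, 114). refcount(pp2)=2>1 -> COPY to pp4. 5 ppages; refcounts: pp0:2 pp1:3 pp2:1 pp3:1 pp4:1
Op 7: write(P2, v0, 169). refcount(pp4)=1 -> write in place. 5 ppages; refcounts: pp0:2 pp1:3 pp2:1 pp3:1 pp4:1
Op 8: write(P1, v1, 157). refcount(pp1)=3>1 -> COPY to pp5. 6 ppages; refcounts: pp0:2 pp1:2 pp2:1 pp3:1 pp4:1 pp5:1
P0: v1 -> pp1 = 30
P1: v1 -> pp5 = 157
P2: v1 -> pp3 = 136
P3: v1 -> pp1 = 30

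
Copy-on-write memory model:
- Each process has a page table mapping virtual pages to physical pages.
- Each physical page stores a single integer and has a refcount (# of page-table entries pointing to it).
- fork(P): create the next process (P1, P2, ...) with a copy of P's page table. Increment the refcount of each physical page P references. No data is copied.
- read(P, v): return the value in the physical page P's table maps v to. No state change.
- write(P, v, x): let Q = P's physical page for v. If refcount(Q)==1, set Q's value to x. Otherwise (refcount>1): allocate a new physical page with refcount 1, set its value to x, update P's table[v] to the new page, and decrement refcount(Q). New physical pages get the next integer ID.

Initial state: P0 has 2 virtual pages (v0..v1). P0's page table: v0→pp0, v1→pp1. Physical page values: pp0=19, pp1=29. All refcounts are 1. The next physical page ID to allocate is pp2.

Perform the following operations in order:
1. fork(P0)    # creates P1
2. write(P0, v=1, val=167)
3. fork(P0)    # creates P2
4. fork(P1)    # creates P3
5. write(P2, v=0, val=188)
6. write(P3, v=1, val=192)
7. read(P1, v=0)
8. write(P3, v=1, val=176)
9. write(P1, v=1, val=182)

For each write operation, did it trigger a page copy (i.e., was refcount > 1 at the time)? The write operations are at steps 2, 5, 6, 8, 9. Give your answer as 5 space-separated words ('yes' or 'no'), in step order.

Op 1: fork(P0) -> P1. 2 ppages; refcounts: pp0:2 pp1:2
Op 2: write(P0, v1, 167). refcount(pp1)=2>1 -> COPY to pp2. 3 ppages; refcounts: pp0:2 pp1:1 pp2:1
Op 3: fork(P0) -> P2. 3 ppages; refcounts: pp0:3 pp1:1 pp2:2
Op 4: fork(P1) -> P3. 3 ppages; refcounts: pp0:4 pp1:2 pp2:2
Op 5: write(P2, v0, 188). refcount(pp0)=4>1 -> COPY to pp3. 4 ppages; refcounts: pp0:3 pp1:2 pp2:2 pp3:1
Op 6: write(P3, v1, 192). refcount(pp1)=2>1 -> COPY to pp4. 5 ppages; refcounts: pp0:3 pp1:1 pp2:2 pp3:1 pp4:1
Op 7: read(P1, v0) -> 19. No state change.
Op 8: write(P3, v1, 176). refcount(pp4)=1 -> write in place. 5 ppages; refcounts: pp0:3 pp1:1 pp2:2 pp3:1 pp4:1
Op 9: write(P1, v1, 182). refcount(pp1)=1 -> write in place. 5 ppages; refcounts: pp0:3 pp1:1 pp2:2 pp3:1 pp4:1

yes yes yes no no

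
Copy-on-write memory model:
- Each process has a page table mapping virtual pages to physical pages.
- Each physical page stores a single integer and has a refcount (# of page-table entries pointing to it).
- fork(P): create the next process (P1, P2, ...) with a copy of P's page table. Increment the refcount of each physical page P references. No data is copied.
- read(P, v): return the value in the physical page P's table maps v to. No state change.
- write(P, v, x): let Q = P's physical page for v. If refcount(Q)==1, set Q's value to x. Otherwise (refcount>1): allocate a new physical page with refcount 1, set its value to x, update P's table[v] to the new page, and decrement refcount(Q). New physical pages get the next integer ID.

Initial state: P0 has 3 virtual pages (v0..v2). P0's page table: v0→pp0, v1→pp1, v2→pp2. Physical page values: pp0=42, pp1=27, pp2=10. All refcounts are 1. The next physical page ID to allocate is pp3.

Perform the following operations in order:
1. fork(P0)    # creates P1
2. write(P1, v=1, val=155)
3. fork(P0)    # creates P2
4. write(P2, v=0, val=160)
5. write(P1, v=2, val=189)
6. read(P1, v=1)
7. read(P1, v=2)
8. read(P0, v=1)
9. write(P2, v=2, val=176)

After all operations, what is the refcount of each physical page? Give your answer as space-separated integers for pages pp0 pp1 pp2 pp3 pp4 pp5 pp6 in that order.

Answer: 2 2 1 1 1 1 1

Derivation:
Op 1: fork(P0) -> P1. 3 ppages; refcounts: pp0:2 pp1:2 pp2:2
Op 2: write(P1, v1, 155). refcount(pp1)=2>1 -> COPY to pp3. 4 ppages; refcounts: pp0:2 pp1:1 pp2:2 pp3:1
Op 3: fork(P0) -> P2. 4 ppages; refcounts: pp0:3 pp1:2 pp2:3 pp3:1
Op 4: write(P2, v0, 160). refcount(pp0)=3>1 -> COPY to pp4. 5 ppages; refcounts: pp0:2 pp1:2 pp2:3 pp3:1 pp4:1
Op 5: write(P1, v2, 189). refcount(pp2)=3>1 -> COPY to pp5. 6 ppages; refcounts: pp0:2 pp1:2 pp2:2 pp3:1 pp4:1 pp5:1
Op 6: read(P1, v1) -> 155. No state change.
Op 7: read(P1, v2) -> 189. No state change.
Op 8: read(P0, v1) -> 27. No state change.
Op 9: write(P2, v2, 176). refcount(pp2)=2>1 -> COPY to pp6. 7 ppages; refcounts: pp0:2 pp1:2 pp2:1 pp3:1 pp4:1 pp5:1 pp6:1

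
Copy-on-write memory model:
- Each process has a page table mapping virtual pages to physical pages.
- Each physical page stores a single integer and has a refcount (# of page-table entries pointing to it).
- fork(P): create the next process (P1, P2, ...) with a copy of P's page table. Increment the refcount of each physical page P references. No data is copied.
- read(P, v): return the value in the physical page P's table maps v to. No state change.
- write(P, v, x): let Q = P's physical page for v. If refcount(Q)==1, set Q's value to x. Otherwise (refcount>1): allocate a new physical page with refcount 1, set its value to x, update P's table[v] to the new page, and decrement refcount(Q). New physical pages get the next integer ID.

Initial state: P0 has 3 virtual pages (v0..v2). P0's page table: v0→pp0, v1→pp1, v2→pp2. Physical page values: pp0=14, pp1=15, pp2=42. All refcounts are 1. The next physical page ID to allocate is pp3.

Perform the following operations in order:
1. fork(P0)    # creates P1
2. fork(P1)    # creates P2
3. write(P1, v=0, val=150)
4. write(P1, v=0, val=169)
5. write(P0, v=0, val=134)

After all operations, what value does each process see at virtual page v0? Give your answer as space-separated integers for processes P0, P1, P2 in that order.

Answer: 134 169 14

Derivation:
Op 1: fork(P0) -> P1. 3 ppages; refcounts: pp0:2 pp1:2 pp2:2
Op 2: fork(P1) -> P2. 3 ppages; refcounts: pp0:3 pp1:3 pp2:3
Op 3: write(P1, v0, 150). refcount(pp0)=3>1 -> COPY to pp3. 4 ppages; refcounts: pp0:2 pp1:3 pp2:3 pp3:1
Op 4: write(P1, v0, 169). refcount(pp3)=1 -> write in place. 4 ppages; refcounts: pp0:2 pp1:3 pp2:3 pp3:1
Op 5: write(P0, v0, 134). refcount(pp0)=2>1 -> COPY to pp4. 5 ppages; refcounts: pp0:1 pp1:3 pp2:3 pp3:1 pp4:1
P0: v0 -> pp4 = 134
P1: v0 -> pp3 = 169
P2: v0 -> pp0 = 14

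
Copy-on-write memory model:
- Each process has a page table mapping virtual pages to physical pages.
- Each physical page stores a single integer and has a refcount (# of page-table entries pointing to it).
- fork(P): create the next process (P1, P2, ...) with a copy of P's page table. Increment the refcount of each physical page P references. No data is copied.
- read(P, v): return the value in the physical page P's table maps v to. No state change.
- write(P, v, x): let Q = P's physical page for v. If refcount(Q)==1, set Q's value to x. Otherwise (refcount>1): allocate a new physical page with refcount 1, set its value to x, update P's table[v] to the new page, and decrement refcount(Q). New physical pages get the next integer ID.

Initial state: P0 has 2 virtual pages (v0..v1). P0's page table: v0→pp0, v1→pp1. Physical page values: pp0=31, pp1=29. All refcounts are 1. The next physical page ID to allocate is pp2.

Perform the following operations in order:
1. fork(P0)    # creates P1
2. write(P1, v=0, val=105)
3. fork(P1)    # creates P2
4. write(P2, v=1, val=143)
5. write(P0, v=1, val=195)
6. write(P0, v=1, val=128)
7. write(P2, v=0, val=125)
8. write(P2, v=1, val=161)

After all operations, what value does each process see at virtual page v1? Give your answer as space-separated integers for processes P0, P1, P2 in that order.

Answer: 128 29 161

Derivation:
Op 1: fork(P0) -> P1. 2 ppages; refcounts: pp0:2 pp1:2
Op 2: write(P1, v0, 105). refcount(pp0)=2>1 -> COPY to pp2. 3 ppages; refcounts: pp0:1 pp1:2 pp2:1
Op 3: fork(P1) -> P2. 3 ppages; refcounts: pp0:1 pp1:3 pp2:2
Op 4: write(P2, v1, 143). refcount(pp1)=3>1 -> COPY to pp3. 4 ppages; refcounts: pp0:1 pp1:2 pp2:2 pp3:1
Op 5: write(P0, v1, 195). refcount(pp1)=2>1 -> COPY to pp4. 5 ppages; refcounts: pp0:1 pp1:1 pp2:2 pp3:1 pp4:1
Op 6: write(P0, v1, 128). refcount(pp4)=1 -> write in place. 5 ppages; refcounts: pp0:1 pp1:1 pp2:2 pp3:1 pp4:1
Op 7: write(P2, v0, 125). refcount(pp2)=2>1 -> COPY to pp5. 6 ppages; refcounts: pp0:1 pp1:1 pp2:1 pp3:1 pp4:1 pp5:1
Op 8: write(P2, v1, 161). refcount(pp3)=1 -> write in place. 6 ppages; refcounts: pp0:1 pp1:1 pp2:1 pp3:1 pp4:1 pp5:1
P0: v1 -> pp4 = 128
P1: v1 -> pp1 = 29
P2: v1 -> pp3 = 161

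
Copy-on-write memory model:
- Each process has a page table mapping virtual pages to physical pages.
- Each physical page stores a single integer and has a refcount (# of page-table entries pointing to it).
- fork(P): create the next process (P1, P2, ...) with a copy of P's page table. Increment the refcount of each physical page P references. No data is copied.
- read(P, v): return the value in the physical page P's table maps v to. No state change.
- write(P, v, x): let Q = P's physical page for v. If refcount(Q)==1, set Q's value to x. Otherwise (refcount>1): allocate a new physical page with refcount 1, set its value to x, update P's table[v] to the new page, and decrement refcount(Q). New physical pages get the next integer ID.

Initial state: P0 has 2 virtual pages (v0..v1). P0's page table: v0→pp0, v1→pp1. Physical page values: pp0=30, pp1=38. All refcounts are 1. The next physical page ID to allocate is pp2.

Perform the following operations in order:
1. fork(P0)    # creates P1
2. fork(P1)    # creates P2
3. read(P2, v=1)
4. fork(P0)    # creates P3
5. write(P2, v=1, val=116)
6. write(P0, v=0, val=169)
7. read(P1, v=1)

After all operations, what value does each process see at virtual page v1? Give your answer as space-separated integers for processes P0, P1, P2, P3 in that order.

Op 1: fork(P0) -> P1. 2 ppages; refcounts: pp0:2 pp1:2
Op 2: fork(P1) -> P2. 2 ppages; refcounts: pp0:3 pp1:3
Op 3: read(P2, v1) -> 38. No state change.
Op 4: fork(P0) -> P3. 2 ppages; refcounts: pp0:4 pp1:4
Op 5: write(P2, v1, 116). refcount(pp1)=4>1 -> COPY to pp2. 3 ppages; refcounts: pp0:4 pp1:3 pp2:1
Op 6: write(P0, v0, 169). refcount(pp0)=4>1 -> COPY to pp3. 4 ppages; refcounts: pp0:3 pp1:3 pp2:1 pp3:1
Op 7: read(P1, v1) -> 38. No state change.
P0: v1 -> pp1 = 38
P1: v1 -> pp1 = 38
P2: v1 -> pp2 = 116
P3: v1 -> pp1 = 38

Answer: 38 38 116 38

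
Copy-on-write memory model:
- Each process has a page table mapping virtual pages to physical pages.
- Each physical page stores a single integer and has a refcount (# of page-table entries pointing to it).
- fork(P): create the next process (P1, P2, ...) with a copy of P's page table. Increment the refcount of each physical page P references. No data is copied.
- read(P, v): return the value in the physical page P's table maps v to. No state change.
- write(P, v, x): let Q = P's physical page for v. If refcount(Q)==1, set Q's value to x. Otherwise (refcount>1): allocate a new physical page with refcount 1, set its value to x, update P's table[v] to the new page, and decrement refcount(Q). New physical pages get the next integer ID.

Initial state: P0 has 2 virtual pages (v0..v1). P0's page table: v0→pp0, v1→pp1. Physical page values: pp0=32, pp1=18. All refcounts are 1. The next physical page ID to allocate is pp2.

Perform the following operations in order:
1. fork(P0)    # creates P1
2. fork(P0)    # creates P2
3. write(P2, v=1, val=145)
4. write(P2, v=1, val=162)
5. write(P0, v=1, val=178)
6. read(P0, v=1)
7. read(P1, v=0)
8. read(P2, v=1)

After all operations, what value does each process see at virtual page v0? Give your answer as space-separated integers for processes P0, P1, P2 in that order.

Op 1: fork(P0) -> P1. 2 ppages; refcounts: pp0:2 pp1:2
Op 2: fork(P0) -> P2. 2 ppages; refcounts: pp0:3 pp1:3
Op 3: write(P2, v1, 145). refcount(pp1)=3>1 -> COPY to pp2. 3 ppages; refcounts: pp0:3 pp1:2 pp2:1
Op 4: write(P2, v1, 162). refcount(pp2)=1 -> write in place. 3 ppages; refcounts: pp0:3 pp1:2 pp2:1
Op 5: write(P0, v1, 178). refcount(pp1)=2>1 -> COPY to pp3. 4 ppages; refcounts: pp0:3 pp1:1 pp2:1 pp3:1
Op 6: read(P0, v1) -> 178. No state change.
Op 7: read(P1, v0) -> 32. No state change.
Op 8: read(P2, v1) -> 162. No state change.
P0: v0 -> pp0 = 32
P1: v0 -> pp0 = 32
P2: v0 -> pp0 = 32

Answer: 32 32 32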